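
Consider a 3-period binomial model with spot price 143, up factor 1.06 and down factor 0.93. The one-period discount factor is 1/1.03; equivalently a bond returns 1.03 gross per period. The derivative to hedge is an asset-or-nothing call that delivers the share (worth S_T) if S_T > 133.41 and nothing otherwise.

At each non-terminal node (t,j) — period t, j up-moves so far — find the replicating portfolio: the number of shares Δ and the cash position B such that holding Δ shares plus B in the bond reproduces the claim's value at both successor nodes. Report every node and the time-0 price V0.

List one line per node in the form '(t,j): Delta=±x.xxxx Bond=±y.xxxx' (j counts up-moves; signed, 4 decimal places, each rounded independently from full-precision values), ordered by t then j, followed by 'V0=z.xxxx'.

The replicating-portfolio and risk-neutral prices coincide; use p* = (1.03−0.93)/(1.06−0.93) = 0.7692 for the latter.
At expiry t=3: V(3,0)=0.0000, V(3,1)=0.0000, V(3,2)=149.4276, V(3,3)=170.3153
(2,0): S=123.6807. Δ = (V_up−V_dn)/(S_up−S_dn) = (0.0000−0.0000)/(131.1015−115.0231) = 0.0000. V = [p*·0.0000 + (1−p*)·0.0000]/1.03 = 0.0000. B = V − Δ·S = 0.0000.
(2,1): S=140.9694. Δ = (V_up−V_dn)/(S_up−S_dn) = (149.4276−0.0000)/(149.4276−131.1015) = 8.1538. V = [p*·149.4276 + (1−p*)·0.0000]/1.03 = 111.5964. B = V − Δ·S = -1037.8464.
(2,2): S=160.6748. Δ = (V_up−V_dn)/(S_up−S_dn) = (170.3153−149.4276)/(170.3153−149.4276) = 1.0000. V = [p*·170.3153 + (1−p*)·149.4276]/1.03 = 160.6748. B = V − Δ·S = 0.0000.
(1,0): S=132.9900. Δ = (V_up−V_dn)/(S_up−S_dn) = (111.5964−0.0000)/(140.9694−123.6807) = 6.4549. V = [p*·111.5964 + (1−p*)·0.0000]/1.03 = 83.3431. B = V − Δ·S = -775.0907.
(1,1): S=151.5800. Δ = (V_up−V_dn)/(S_up−S_dn) = (160.6748−111.5964)/(160.6748−140.9694) = 2.4906. V = [p*·160.6748 + (1−p*)·111.5964]/1.03 = 144.9990. B = V − Δ·S = -232.5272.
(0,0): S=143.0000. Δ = (V_up−V_dn)/(S_up−S_dn) = (144.9990−83.3431)/(151.5800−132.9900) = 3.3166. V = [p*·144.9990 + (1−p*)·83.3431]/1.03 = 126.9619. B = V − Δ·S = -347.3147.
Each (Δ,B) replicates both successor values, so the strategy is self-financing and V0 is arbitrage-free.

(0,0): Delta=3.3166 Bond=-347.3147
(1,0): Delta=6.4549 Bond=-775.0907
(1,1): Delta=2.4906 Bond=-232.5272
(2,0): Delta=0.0000 Bond=0.0000
(2,1): Delta=8.1538 Bond=-1037.8464
(2,2): Delta=1.0000 Bond=0.0000
V0=126.9619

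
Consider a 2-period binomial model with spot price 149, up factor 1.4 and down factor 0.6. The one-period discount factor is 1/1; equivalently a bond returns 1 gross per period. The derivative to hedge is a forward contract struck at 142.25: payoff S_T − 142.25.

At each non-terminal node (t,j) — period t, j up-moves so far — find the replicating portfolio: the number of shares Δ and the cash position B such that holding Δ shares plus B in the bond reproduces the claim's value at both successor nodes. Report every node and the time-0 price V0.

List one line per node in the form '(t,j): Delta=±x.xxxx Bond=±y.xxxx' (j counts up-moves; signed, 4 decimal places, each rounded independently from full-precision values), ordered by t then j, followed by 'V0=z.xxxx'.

The replicating-portfolio and risk-neutral prices coincide; use p* = (1−0.6)/(1.4−0.6) = 0.5000 for the latter.
Terminal payoffs: V(2,0)=-88.6100, V(2,1)=-17.0900, V(2,2)=149.7900
(1,0): S=89.4000. Δ = (V_up−V_dn)/(S_up−S_dn) = (-17.0900−-88.6100)/(125.1600−53.6400) = 1.0000. V = [p*·-17.0900 + (1−p*)·-88.6100]/1 = -52.8500. B = V − Δ·S = -142.2500.
(1,1): S=208.6000. Δ = (V_up−V_dn)/(S_up−S_dn) = (149.7900−-17.0900)/(292.0400−125.1600) = 1.0000. V = [p*·149.7900 + (1−p*)·-17.0900]/1 = 66.3500. B = V − Δ·S = -142.2500.
(0,0): S=149.0000. Δ = (V_up−V_dn)/(S_up−S_dn) = (66.3500−-52.8500)/(208.6000−89.4000) = 1.0000. V = [p*·66.3500 + (1−p*)·-52.8500]/1 = 6.7500. B = V − Δ·S = -142.2500.
Each (Δ,B) replicates both successor values, so the strategy is self-financing and V0 is arbitrage-free.

(0,0): Delta=1.0000 Bond=-142.2500
(1,0): Delta=1.0000 Bond=-142.2500
(1,1): Delta=1.0000 Bond=-142.2500
V0=6.7500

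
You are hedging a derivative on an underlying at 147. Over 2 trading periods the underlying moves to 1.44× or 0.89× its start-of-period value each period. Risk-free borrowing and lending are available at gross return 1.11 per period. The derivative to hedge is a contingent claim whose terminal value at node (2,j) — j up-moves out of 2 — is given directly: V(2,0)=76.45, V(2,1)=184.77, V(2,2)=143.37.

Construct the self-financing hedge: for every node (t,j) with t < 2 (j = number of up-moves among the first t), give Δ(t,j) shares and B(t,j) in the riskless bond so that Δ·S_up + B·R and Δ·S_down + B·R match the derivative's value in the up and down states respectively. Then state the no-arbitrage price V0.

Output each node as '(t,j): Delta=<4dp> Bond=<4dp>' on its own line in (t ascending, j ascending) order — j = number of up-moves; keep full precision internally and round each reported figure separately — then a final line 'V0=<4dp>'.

(0,0): Delta=0.5397 Bond=33.6062
(1,0): Delta=1.5054 Bond=-89.0373
(1,1): Delta=-0.3556 Bond=226.8133
V0=112.9379

The replicating-portfolio and risk-neutral prices coincide; use p* = (1.11−0.89)/(1.44−0.89) = 0.4000 for the latter.
Payoff layer (t=2): V(2,0)=76.4500, V(2,1)=184.7700, V(2,2)=143.3700
Node (1,0) S=130.8300: V=(p*·184.7700+(1−p*)·76.4500)/1.11=107.9081; Δ=(184.7700−76.4500)/(188.3952−116.4387)=1.5054; B=V−Δ·S=-89.0373
Node (1,1) S=211.6800: V=(p*·143.3700+(1−p*)·184.7700)/1.11=151.5405; Δ=(143.3700−184.7700)/(304.8192−188.3952)=-0.3556; B=V−Δ·S=226.8133
Node (0,0) S=147.0000: V=(p*·151.5405+(1−p*)·107.9081)/1.11=112.9379; Δ=(151.5405−107.9081)/(211.6800−130.8300)=0.5397; B=V−Δ·S=33.6062
Check: Δ(0,0)·S0 + B(0,0) = 112.9379 = V0.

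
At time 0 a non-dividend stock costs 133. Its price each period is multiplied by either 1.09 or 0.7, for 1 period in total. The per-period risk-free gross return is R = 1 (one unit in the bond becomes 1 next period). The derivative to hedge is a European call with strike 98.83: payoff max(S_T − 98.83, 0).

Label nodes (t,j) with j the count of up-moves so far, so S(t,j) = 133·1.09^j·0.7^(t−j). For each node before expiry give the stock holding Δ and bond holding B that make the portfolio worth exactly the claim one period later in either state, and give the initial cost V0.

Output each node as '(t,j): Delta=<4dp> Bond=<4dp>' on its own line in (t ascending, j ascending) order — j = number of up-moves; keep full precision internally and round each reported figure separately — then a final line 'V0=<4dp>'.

Under the risk-neutral measure, an up-move has probability p* = (R−d)/(u−d) = 0.7692 and values discount at R = 1.
Terminal payoffs: V(1,0)=0.0000, V(1,1)=46.1400
  t=0,j=0: stock 133.0000 → up 144.9700 (V=46.1400), down 93.1000 (V=0.0000). Price 35.4923; hedge Δ=0.8895, bond B=-82.8154.
Check: Δ(0,0)·S0 + B(0,0) = 35.4923 = V0.

(0,0): Delta=0.8895 Bond=-82.8154
V0=35.4923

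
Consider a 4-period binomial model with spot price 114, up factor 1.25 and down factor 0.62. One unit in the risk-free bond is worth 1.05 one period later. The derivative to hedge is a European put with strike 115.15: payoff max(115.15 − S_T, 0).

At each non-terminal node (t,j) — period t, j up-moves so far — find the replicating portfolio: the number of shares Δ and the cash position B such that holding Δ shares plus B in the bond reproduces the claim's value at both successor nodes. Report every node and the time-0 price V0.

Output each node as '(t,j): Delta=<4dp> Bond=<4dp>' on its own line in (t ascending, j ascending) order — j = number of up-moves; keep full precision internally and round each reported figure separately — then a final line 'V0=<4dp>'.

The replicating-portfolio and risk-neutral prices coincide; use p* = (1.05−0.62)/(1.25−0.62) = 0.6825 for the latter.
Payoff layer (t=4): V(4,0)=98.3050, V(4,1)=81.1883, V(4,2)=46.6788, V(4,3)=0.0000, V(4,4)=0.0000
Node (3,0) S=27.1694: V=(p*·81.1883+(1−p*)·98.3050)/1.05=82.4973; Δ=(81.1883−98.3050)/(33.9617−16.8450)=-1.0000; B=V−Δ·S=109.6667
Node (3,1) S=54.7770: V=(p*·46.6788+(1−p*)·81.1883)/1.05=54.8897; Δ=(46.6788−81.1883)/(68.4712−33.9617)=-1.0000; B=V−Δ·S=109.6667
Node (3,2) S=110.4375: V=(p*·0.0000+(1−p*)·46.6788)/1.05=14.1130; Δ=(0.0000−46.6788)/(138.0469−68.4712)=-0.6709; B=V−Δ·S=88.2063
Node (3,3) S=222.6562: V=(p*·0.0000+(1−p*)·0.0000)/1.05=0.0000; Δ=(0.0000−0.0000)/(278.3203−138.0469)=0.0000; B=V−Δ·S=0.0000
Node (2,0) S=43.8216: V=(p*·54.8897+(1−p*)·82.4973)/1.05=60.6228; Δ=(54.8897−82.4973)/(54.7770−27.1694)=-1.0000; B=V−Δ·S=104.4444
Node (2,1) S=88.3500: V=(p*·14.1130+(1−p*)·54.8897)/1.05=25.7695; Δ=(14.1130−54.8897)/(110.4375−54.7770)=-0.7326; B=V−Δ·S=90.4944
Node (2,2) S=178.1250: V=(p*·0.0000+(1−p*)·14.1130)/1.05=4.2670; Δ=(0.0000−14.1130)/(222.6562−110.4375)=-0.1258; B=V−Δ·S=26.6686
Node (1,0) S=70.6800: V=(p*·25.7695+(1−p*)·60.6228)/1.05=35.0801; Δ=(25.7695−60.6228)/(88.3500−43.8216)=-0.7827; B=V−Δ·S=90.4028
Node (1,1) S=142.5000: V=(p*·4.2670+(1−p*)·25.7695)/1.05=10.5649; Δ=(4.2670−25.7695)/(178.1250−88.3500)=-0.2395; B=V−Δ·S=44.6959
Node (0,0) S=114.0000: V=(p*·10.5649+(1−p*)·35.0801)/1.05=17.4738; Δ=(10.5649−35.0801)/(142.5000−70.6800)=-0.3413; B=V−Δ·S=56.3867
Root portfolio cost Δ·114+B reproduces V0=17.4738.

(0,0): Delta=-0.3413 Bond=56.3867
(1,0): Delta=-0.7827 Bond=90.4028
(1,1): Delta=-0.2395 Bond=44.6959
(2,0): Delta=-1.0000 Bond=104.4444
(2,1): Delta=-0.7326 Bond=90.4944
(2,2): Delta=-0.1258 Bond=26.6686
(3,0): Delta=-1.0000 Bond=109.6667
(3,1): Delta=-1.0000 Bond=109.6667
(3,2): Delta=-0.6709 Bond=88.2063
(3,3): Delta=0.0000 Bond=0.0000
V0=17.4738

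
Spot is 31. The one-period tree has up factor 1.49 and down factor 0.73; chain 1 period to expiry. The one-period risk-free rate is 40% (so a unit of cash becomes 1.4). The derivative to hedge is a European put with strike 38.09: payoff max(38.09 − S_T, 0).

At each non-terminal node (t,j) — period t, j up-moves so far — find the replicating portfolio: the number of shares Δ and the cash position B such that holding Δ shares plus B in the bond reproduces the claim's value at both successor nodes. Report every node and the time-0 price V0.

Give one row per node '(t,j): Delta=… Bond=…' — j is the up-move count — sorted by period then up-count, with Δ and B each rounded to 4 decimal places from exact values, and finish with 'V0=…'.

Since d<R<u, set p* = (R−d)/(u−d) = 0.8816; price each node as the discounted p*-expectation of its children.
Payoff layer (t=1): V(1,0)=15.4600, V(1,1)=0.0000
Node (0,0) S=31.0000: V=(p*·0.0000+(1−p*)·15.4600)/1.4=1.3077; Δ=(0.0000−15.4600)/(46.1900−22.6300)=-0.6562; B=V−Δ·S=21.6498
Each (Δ,B) replicates both successor values, so the strategy is self-financing and V0 is arbitrage-free.

(0,0): Delta=-0.6562 Bond=21.6498
V0=1.3077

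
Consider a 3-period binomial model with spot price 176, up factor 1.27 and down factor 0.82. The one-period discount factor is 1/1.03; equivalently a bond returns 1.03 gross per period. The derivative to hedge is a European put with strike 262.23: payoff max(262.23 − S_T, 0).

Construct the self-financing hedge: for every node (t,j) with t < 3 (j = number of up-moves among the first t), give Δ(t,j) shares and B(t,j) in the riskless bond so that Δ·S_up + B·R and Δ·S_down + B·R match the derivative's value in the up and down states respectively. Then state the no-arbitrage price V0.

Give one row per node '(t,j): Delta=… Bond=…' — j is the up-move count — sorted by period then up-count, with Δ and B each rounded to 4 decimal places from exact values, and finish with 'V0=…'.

(0,0): Delta=-0.7453 Bond=204.2838
(1,0): Delta=-1.0000 Bond=247.1769
(1,1): Delta=-0.5573 Bond=168.3957
(2,0): Delta=-1.0000 Bond=254.5922
(2,1): Delta=-1.0000 Bond=254.5922
(2,2): Delta=-0.2306 Bond=80.7108
V0=73.1187

Under the risk-neutral measure, an up-move has probability p* = (R−d)/(u−d) = 0.4667 and values discount at R = 1.03.
Payoff layer (t=3): V(3,0)=165.1892, V(3,1)=111.9352, V(3,2)=29.4563, V(3,3)=0.0000
  t=2,j=0: stock 118.3424 → up 150.2948 (V=111.9352), down 97.0408 (V=165.1892). Price 136.2498; hedge Δ=-1.0000, bond B=254.5922.
  t=2,j=1: stock 183.2864 → up 232.7737 (V=29.4563), down 150.2948 (V=111.9352). Price 71.3058; hedge Δ=-1.0000, bond B=254.5922.
  t=2,j=2: stock 283.8704 → up 360.5154 (V=0.0000), down 232.7737 (V=29.4563). Price 15.2524; hedge Δ=-0.2306, bond B=80.7108.
  t=1,j=0: stock 144.3200 → up 183.2864 (V=71.3058), down 118.3424 (V=136.2498). Price 102.8569; hedge Δ=-1.0000, bond B=247.1769.
  t=1,j=1: stock 223.5200 → up 283.8704 (V=15.2524), down 183.2864 (V=71.3058). Price 43.8326; hedge Δ=-0.5573, bond B=168.3957.
  t=0,j=0: stock 176.0000 → up 223.5200 (V=43.8326), down 144.3200 (V=102.8569). Price 73.1187; hedge Δ=-0.7453, bond B=204.2838.
Each (Δ,B) replicates both successor values, so the strategy is self-financing and V0 is arbitrage-free.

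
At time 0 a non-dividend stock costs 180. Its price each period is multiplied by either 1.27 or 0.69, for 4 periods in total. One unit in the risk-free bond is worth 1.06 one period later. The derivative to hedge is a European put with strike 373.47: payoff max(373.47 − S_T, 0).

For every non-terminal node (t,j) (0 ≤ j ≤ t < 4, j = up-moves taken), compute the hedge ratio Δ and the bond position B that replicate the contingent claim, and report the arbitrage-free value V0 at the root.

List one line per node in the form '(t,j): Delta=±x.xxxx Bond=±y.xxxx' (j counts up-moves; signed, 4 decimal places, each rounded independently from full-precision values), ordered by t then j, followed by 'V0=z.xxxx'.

(0,0): Delta=-0.8021 Bond=272.6342
(1,0): Delta=-1.0000 Bond=313.5726
(1,1): Delta=-0.7411 Bond=275.0412
(2,0): Delta=-1.0000 Bond=332.3870
(2,1): Delta=-1.0000 Bond=332.3870
(2,2): Delta=-0.6612 Bond=268.3623
(3,0): Delta=-1.0000 Bond=352.3302
(3,1): Delta=-1.0000 Bond=352.3302
(3,2): Delta=-1.0000 Bond=352.3302
(3,3): Delta=-0.5567 Bond=245.9454
V0=128.2579

No-arbitrage ⇒ martingale measure with p* = (R−d)/(u−d) = 0.6379.
Terminal payoffs: V(4,0)=332.6692, V(4,1)=298.3728, V(4,2)=235.2477, V(4,3)=119.0608, V(4,4)=0.0000
Node (3,0) S=59.1316: V=(p*·298.3728+(1−p*)·332.6692)/1.06=293.1986; Δ=(298.3728−332.6692)/(75.0972−40.8008)=-1.0000; B=V−Δ·S=352.3302
Node (3,1) S=108.8365: V=(p*·235.2477+(1−p*)·298.3728)/1.06=243.4937; Δ=(235.2477−298.3728)/(138.2223−75.0972)=-1.0000; B=V−Δ·S=352.3302
Node (3,2) S=200.3222: V=(p*·119.0608+(1−p*)·235.2477)/1.06=152.0080; Δ=(119.0608−235.2477)/(254.4092−138.2223)=-1.0000; B=V−Δ·S=352.3302
Node (3,3) S=368.7089: V=(p*·0.0000+(1−p*)·119.0608)/1.06=40.6681; Δ=(0.0000−119.0608)/(468.2604−254.4092)=-0.5567; B=V−Δ·S=245.9454
Node (2,0) S=85.6980: V=(p*·243.4937+(1−p*)·293.1986)/1.06=246.6890; Δ=(243.4937−293.1986)/(108.8365−59.1316)=-1.0000; B=V−Δ·S=332.3870
Node (2,1) S=157.7340: V=(p*·152.0080+(1−p*)·243.4937)/1.06=174.6530; Δ=(152.0080−243.4937)/(200.3222−108.8365)=-1.0000; B=V−Δ·S=332.3870
Node (2,2) S=290.3220: V=(p*·40.6681+(1−p*)·152.0080)/1.06=76.3970; Δ=(40.6681−152.0080)/(368.7089−200.3222)=-0.6612; B=V−Δ·S=268.3623
Node (1,0) S=124.2000: V=(p*·174.6530+(1−p*)·246.6890)/1.06=189.3726; Δ=(174.6530−246.6890)/(157.7340−85.6980)=-1.0000; B=V−Δ·S=313.5726
Node (1,1) S=228.6000: V=(p*·76.3970+(1−p*)·174.6530)/1.06=105.6344; Δ=(76.3970−174.6530)/(290.3220−157.7340)=-0.7411; B=V−Δ·S=275.0412
Node (0,0) S=180.0000: V=(p*·105.6344+(1−p*)·189.3726)/1.06=128.2579; Δ=(105.6344−189.3726)/(228.6000−124.2000)=-0.8021; B=V−Δ·S=272.6342
Root portfolio cost Δ·180+B reproduces V0=128.2579.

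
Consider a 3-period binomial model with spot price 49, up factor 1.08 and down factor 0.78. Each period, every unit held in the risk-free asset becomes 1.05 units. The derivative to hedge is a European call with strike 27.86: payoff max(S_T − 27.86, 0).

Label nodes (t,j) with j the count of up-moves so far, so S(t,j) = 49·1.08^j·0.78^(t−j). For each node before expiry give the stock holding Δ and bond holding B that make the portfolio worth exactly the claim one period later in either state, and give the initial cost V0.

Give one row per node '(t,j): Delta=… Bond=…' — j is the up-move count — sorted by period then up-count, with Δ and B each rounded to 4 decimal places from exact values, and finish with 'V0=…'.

(0,0): Delta=0.9972 Bond=-23.9232
(1,0): Delta=0.9617 Bond=-23.7655
(1,1): Delta=1.0000 Bond=-25.2698
(2,0): Delta=0.4849 Bond=-10.7381
(2,1): Delta=1.0000 Bond=-26.5333
(2,2): Delta=1.0000 Bond=-26.5333
V0=24.9375

Risk-neutral probability p* = (R−d)/(u−d) = (1.05−0.78)/(1.08−0.78) = 0.9000.
Terminal payoffs: V(3,0)=0.0000, V(3,1)=4.3365, V(3,2)=16.7198, V(3,3)=33.8659
Node (2,0) S=29.8116: V=(p*·4.3365+(1−p*)·0.0000)/1.05=3.7170; Δ=(4.3365−0.0000)/(32.1965−23.2530)=0.4849; B=V−Δ·S=-10.7381
Node (2,1) S=41.2776: V=(p*·16.7198+(1−p*)·4.3365)/1.05=14.7443; Δ=(16.7198−4.3365)/(44.5798−32.1965)=1.0000; B=V−Δ·S=-26.5333
Node (2,2) S=57.1536: V=(p*·33.8659+(1−p*)·16.7198)/1.05=30.6203; Δ=(33.8659−16.7198)/(61.7259−44.5798)=1.0000; B=V−Δ·S=-26.5333
Node (1,0) S=38.2200: V=(p*·14.7443+(1−p*)·3.7170)/1.05=12.9919; Δ=(14.7443−3.7170)/(41.2776−29.8116)=0.9617; B=V−Δ·S=-23.7655
Node (1,1) S=52.9200: V=(p*·30.6203+(1−p*)·14.7443)/1.05=27.6502; Δ=(30.6203−14.7443)/(57.1536−41.2776)=1.0000; B=V−Δ·S=-25.2698
Node (0,0) S=49.0000: V=(p*·27.6502+(1−p*)·12.9919)/1.05=24.9375; Δ=(27.6502−12.9919)/(52.9200−38.2200)=0.9972; B=V−Δ·S=-23.9232
Check: Δ(0,0)·S0 + B(0,0) = 24.9375 = V0.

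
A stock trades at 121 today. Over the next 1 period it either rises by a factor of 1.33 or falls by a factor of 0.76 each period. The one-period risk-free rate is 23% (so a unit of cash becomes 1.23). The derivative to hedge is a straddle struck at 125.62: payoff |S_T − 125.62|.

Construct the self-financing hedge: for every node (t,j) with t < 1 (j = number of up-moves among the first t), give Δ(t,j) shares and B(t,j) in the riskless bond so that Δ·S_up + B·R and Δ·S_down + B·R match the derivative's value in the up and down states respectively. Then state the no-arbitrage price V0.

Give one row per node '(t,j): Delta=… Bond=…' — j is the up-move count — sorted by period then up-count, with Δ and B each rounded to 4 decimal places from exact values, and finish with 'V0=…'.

(0,0): Delta=0.0239 Bond=25.5772
V0=28.4720

Risk-neutral probability p* = (R−d)/(u−d) = (1.23−0.76)/(1.33−0.76) = 0.8246.
Terminal values V(1,·): V(1,0)=33.6600, V(1,1)=35.3100
Node (0,0) S=121.0000: V=(p*·35.3100+(1−p*)·33.6600)/1.23=28.4720; Δ=(35.3100−33.6600)/(160.9300−91.9600)=0.0239; B=V−Δ·S=25.5772
Check: Δ(0,0)·S0 + B(0,0) = 28.4720 = V0.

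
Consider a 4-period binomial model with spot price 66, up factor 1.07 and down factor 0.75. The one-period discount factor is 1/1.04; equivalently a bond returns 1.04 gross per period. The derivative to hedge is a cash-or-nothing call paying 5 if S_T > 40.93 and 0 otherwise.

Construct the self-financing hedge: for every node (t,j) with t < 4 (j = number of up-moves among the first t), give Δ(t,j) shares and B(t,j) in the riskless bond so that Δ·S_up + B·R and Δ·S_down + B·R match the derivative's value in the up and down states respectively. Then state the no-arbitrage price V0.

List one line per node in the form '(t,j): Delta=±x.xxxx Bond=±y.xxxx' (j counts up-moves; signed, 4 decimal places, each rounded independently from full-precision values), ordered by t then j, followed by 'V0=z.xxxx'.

(0,0): Delta=0.0050 Bond=3.9290
(1,0): Delta=0.0496 Bond=1.8804
(1,1): Delta=0.0018 Bond=4.3144
(2,0): Delta=0.3667 Bond=-9.8189
(2,1): Delta=0.0266 Bond=3.1736
(2,2): Delta=0.0000 Bond=4.6228
(3,0): Delta=0.0000 Bond=0.0000
(3,1): Delta=0.3933 Bond=-11.2680
(3,2): Delta=0.0000 Bond=4.8077
(3,3): Delta=0.0000 Bond=4.8077
V0=4.2609

Risk-neutral probability p* = (R−d)/(u−d) = (1.04−0.75)/(1.07−0.75) = 0.9062.
Payoff layer (t=4): V(4,0)=0.0000, V(4,1)=0.0000, V(4,2)=5.0000, V(4,3)=5.0000, V(4,4)=5.0000
  t=3,j=0: stock 27.8438 → up 29.7928 (V=0.0000), down 20.8828 (V=0.0000). Price 0.0000; hedge Δ=0.0000, bond B=0.0000.
  t=3,j=1: stock 39.7238 → up 42.5044 (V=5.0000), down 29.7928 (V=0.0000). Price 4.3570; hedge Δ=0.3933, bond B=-11.2680.
  t=3,j=2: stock 56.6726 → up 60.6396 (V=5.0000), down 42.5044 (V=5.0000). Price 4.8077; hedge Δ=0.0000, bond B=4.8077.
  t=3,j=3: stock 80.8528 → up 86.5125 (V=5.0000), down 60.6396 (V=5.0000). Price 4.8077; hedge Δ=0.0000, bond B=4.8077.
  t=2,j=0: stock 37.1250 → up 39.7238 (V=4.3570), down 27.8438 (V=0.0000). Price 3.7966; hedge Δ=0.3667, bond B=-9.8189.
  t=2,j=1: stock 52.9650 → up 56.6726 (V=4.8077), down 39.7238 (V=4.3570). Price 4.5822; hedge Δ=0.0266, bond B=3.1736.
  t=2,j=2: stock 75.5634 → up 80.8528 (V=4.8077), down 56.6726 (V=4.8077). Price 4.6228; hedge Δ=0.0000, bond B=4.6228.
  t=1,j=0: stock 49.5000 → up 52.9650 (V=4.5822), down 37.1250 (V=3.7966). Price 4.3351; hedge Δ=0.0496, bond B=1.8804.
  t=1,j=1: stock 70.6200 → up 75.5634 (V=4.6228), down 52.9650 (V=4.5822). Price 4.4413; hedge Δ=0.0018, bond B=4.3144.
  t=0,j=0: stock 66.0000 → up 70.6200 (V=4.4413), down 49.5000 (V=4.3351). Price 4.2609; hedge Δ=0.0050, bond B=3.9290.
Check: Δ(0,0)·S0 + B(0,0) = 4.2609 = V0.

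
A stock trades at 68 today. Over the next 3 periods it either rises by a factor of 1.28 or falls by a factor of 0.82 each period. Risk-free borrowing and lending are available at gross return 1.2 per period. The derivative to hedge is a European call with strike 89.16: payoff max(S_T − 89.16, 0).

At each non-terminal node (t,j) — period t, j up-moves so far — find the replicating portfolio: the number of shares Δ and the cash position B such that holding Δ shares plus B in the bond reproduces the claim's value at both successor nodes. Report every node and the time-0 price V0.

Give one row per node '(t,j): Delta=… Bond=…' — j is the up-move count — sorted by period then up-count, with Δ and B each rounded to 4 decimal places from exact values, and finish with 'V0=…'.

Under the risk-neutral measure, an up-move has probability p* = (R−d)/(u−d) = 0.8261 and values discount at R = 1.2.
Terminal payoffs: V(3,0)=0.0000, V(3,1)=0.0000, V(3,2)=2.1972, V(3,3)=53.4463
  t=2,j=0: stock 45.7232 → up 58.5257 (V=0.0000), down 37.4930 (V=0.0000). Price 0.0000; hedge Δ=0.0000, bond B=0.0000.
  t=2,j=1: stock 71.3728 → up 91.3572 (V=2.1972), down 58.5257 (V=0.0000). Price 1.5126; hedge Δ=0.0669, bond B=-3.2639.
  t=2,j=2: stock 111.4112 → up 142.6063 (V=53.4463), down 91.3572 (V=2.1972). Price 37.1112; hedge Δ=1.0000, bond B=-74.3000.
  t=1,j=0: stock 55.7600 → up 71.3728 (V=1.5126), down 45.7232 (V=0.0000). Price 1.0413; hedge Δ=0.0590, bond B=-2.2469.
  t=1,j=1: stock 87.0400 → up 111.4112 (V=37.1112), down 71.3728 (V=1.5126). Price 25.7668; hedge Δ=0.8891, bond B=-51.6216.
  t=0,j=0: stock 68.0000 → up 87.0400 (V=25.7668), down 55.7600 (V=1.0413). Price 17.8889; hedge Δ=0.7905, bond B=-35.8622.
The time-0 hedge costs 17.8889, which is the no-arbitrage price.

(0,0): Delta=0.7905 Bond=-35.8622
(1,0): Delta=0.0590 Bond=-2.2469
(1,1): Delta=0.8891 Bond=-51.6216
(2,0): Delta=0.0000 Bond=0.0000
(2,1): Delta=0.0669 Bond=-3.2639
(2,2): Delta=1.0000 Bond=-74.3000
V0=17.8889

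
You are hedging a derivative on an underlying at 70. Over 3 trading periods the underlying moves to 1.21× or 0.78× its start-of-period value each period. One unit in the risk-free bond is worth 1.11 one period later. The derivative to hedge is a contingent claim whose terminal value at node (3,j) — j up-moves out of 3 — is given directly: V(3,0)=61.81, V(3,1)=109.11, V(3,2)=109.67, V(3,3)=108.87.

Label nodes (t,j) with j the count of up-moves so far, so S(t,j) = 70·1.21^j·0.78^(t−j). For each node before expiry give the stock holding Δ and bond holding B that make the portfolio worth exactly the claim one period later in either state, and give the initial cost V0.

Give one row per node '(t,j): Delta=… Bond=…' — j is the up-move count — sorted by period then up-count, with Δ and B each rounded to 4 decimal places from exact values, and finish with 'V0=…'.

(0,0): Delta=0.0617 Bond=75.1178
(1,0): Delta=0.4386 Bond=62.8009
(1,1): Delta=-0.0120 Bond=89.6171
(2,0): Delta=2.5829 Bond=-21.6126
(2,1): Delta=0.0197 Bond=97.3821
(2,2): Delta=-0.0182 Bond=100.1092
V0=79.4342

The replicating-portfolio and risk-neutral prices coincide; use p* = (1.11−0.78)/(1.21−0.78) = 0.7674 for the latter.
Terminal values V(3,·): V(3,0)=61.8100, V(3,1)=109.1100, V(3,2)=109.6700, V(3,3)=108.8700
  t=2,j=0: stock 42.5880 → up 51.5315 (V=109.1100), down 33.2186 (V=61.8100). Price 88.3874; hedge Δ=2.5829, bond B=-21.6126.
  t=2,j=1: stock 66.0660 → up 79.9399 (V=109.6700), down 51.5315 (V=109.1100). Price 98.6845; hedge Δ=0.0197, bond B=97.3821.
  t=2,j=2: stock 102.4870 → up 124.0093 (V=108.8700), down 79.9399 (V=109.6700). Price 98.2487; hedge Δ=-0.0182, bond B=100.1092.
  t=1,j=0: stock 54.6000 → up 66.0660 (V=98.6845), down 42.5880 (V=88.3874). Price 86.7476; hedge Δ=0.4386, bond B=62.8009.
  t=1,j=1: stock 84.7000 → up 102.4870 (V=98.2487), down 66.0660 (V=98.6845). Price 88.6036; hedge Δ=-0.0120, bond B=89.6171.
  t=0,j=0: stock 70.0000 → up 84.7000 (V=88.6036), down 54.6000 (V=86.7476). Price 79.4342; hedge Δ=0.0617, bond B=75.1178.
Check: Δ(0,0)·S0 + B(0,0) = 79.4342 = V0.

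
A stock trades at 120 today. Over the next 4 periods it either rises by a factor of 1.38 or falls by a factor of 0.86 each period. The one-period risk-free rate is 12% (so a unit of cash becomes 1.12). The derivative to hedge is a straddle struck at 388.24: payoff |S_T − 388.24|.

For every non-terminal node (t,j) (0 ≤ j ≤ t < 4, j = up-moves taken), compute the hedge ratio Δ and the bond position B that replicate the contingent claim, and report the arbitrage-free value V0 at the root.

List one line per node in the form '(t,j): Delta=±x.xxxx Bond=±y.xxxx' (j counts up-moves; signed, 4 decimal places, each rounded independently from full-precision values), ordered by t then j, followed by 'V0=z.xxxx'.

Since d<R<u, set p* = (R−d)/(u−d) = 0.5000; price each node as the discounted p*-expectation of its children.
Terminal payoffs: V(4,0)=322.5990, V(4,1)=282.9091, V(4,2)=219.2207, V(4,3)=117.0230, V(4,4)=46.9687
  t=3,j=0: stock 76.3267 → up 105.3309 (V=282.9091), down 65.6410 (V=322.5990). Price 270.3161; hedge Δ=-1.0000, bond B=346.6429.
  t=3,j=1: stock 122.4778 → up 169.0193 (V=219.2207), down 105.3309 (V=282.9091). Price 224.1651; hedge Δ=-1.0000, bond B=346.6429.
  t=3,j=2: stock 196.5341 → up 271.2170 (V=117.0230), down 169.0193 (V=219.2207). Price 150.1088; hedge Δ=-1.0000, bond B=346.6429.
  t=3,j=3: stock 315.3686 → up 435.2087 (V=46.9687), down 271.2170 (V=117.0230). Price 73.2106; hedge Δ=-0.4272, bond B=207.9303.
  t=2,j=0: stock 88.7520 → up 122.4778 (V=224.1651), down 76.3267 (V=270.3161). Price 220.7506; hedge Δ=-1.0000, bond B=309.5026.
  t=2,j=1: stock 142.4160 → up 196.5341 (V=150.1088), down 122.4778 (V=224.1651). Price 167.0866; hedge Δ=-1.0000, bond B=309.5026.
  t=2,j=2: stock 228.5280 → up 315.3686 (V=73.2106), down 196.5341 (V=150.1088). Price 99.6961; hedge Δ=-0.6471, bond B=247.5773.
  t=1,j=0: stock 103.2000 → up 142.4160 (V=167.0866), down 88.7520 (V=220.7506). Price 173.1416; hedge Δ=-1.0000, bond B=276.3416.
  t=1,j=1: stock 165.6000 → up 228.5280 (V=99.6961), down 142.4160 (V=167.0866). Price 119.0994; hedge Δ=-0.7826, bond B=248.6964.
  t=0,j=0: stock 120.0000 → up 165.6000 (V=119.0994), down 103.2000 (V=173.1416). Price 130.4647; hedge Δ=-0.8661, bond B=234.3919.
Self-financing check: at every node Δ·S+B equals the discounted successor values.

(0,0): Delta=-0.8661 Bond=234.3919
(1,0): Delta=-1.0000 Bond=276.3416
(1,1): Delta=-0.7826 Bond=248.6964
(2,0): Delta=-1.0000 Bond=309.5026
(2,1): Delta=-1.0000 Bond=309.5026
(2,2): Delta=-0.6471 Bond=247.5773
(3,0): Delta=-1.0000 Bond=346.6429
(3,1): Delta=-1.0000 Bond=346.6429
(3,2): Delta=-1.0000 Bond=346.6429
(3,3): Delta=-0.4272 Bond=207.9303
V0=130.4647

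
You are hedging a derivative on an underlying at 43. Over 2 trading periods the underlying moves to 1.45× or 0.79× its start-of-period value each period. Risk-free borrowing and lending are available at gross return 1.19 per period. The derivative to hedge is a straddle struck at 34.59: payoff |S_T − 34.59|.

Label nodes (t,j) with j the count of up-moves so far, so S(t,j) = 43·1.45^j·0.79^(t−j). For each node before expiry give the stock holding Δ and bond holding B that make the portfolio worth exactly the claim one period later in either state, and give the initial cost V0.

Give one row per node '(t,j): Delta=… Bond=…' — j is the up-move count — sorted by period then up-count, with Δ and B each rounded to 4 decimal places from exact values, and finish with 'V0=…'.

(0,0): Delta=0.8191 Bond=-14.9486
(1,0): Delta=0.3083 Bond=-0.4376
(1,1): Delta=1.0000 Bond=-29.0672
V0=20.2732

Since d<R<u, set p* = (R−d)/(u−d) = 0.6061; price each node as the discounted p*-expectation of its children.
Payoff layer (t=2): V(2,0)=7.7537, V(2,1)=14.6665, V(2,2)=55.8175
  t=1,j=0: stock 33.9700 → up 49.2565 (V=14.6665), down 26.8363 (V=7.7537). Price 10.0364; hedge Δ=0.3083, bond B=-0.4376.
  t=1,j=1: stock 62.3500 → up 90.4075 (V=55.8175), down 49.2565 (V=14.6665). Price 33.2828; hedge Δ=1.0000, bond B=-29.0672.
  t=0,j=0: stock 43.0000 → up 62.3500 (V=33.2828), down 33.9700 (V=10.0364). Price 20.2732; hedge Δ=0.8191, bond B=-14.9486.
Root portfolio cost Δ·43+B reproduces V0=20.2732.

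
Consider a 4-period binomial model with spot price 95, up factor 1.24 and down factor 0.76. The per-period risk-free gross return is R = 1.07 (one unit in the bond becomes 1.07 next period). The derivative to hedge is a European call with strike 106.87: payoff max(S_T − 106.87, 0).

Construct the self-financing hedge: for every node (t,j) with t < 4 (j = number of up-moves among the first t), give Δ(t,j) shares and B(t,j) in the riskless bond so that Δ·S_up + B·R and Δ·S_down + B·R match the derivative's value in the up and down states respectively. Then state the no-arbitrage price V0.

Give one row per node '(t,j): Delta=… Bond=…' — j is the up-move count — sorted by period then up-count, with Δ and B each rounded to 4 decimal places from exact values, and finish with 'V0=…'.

(0,0): Delta=0.6635 Bond=-38.4438
(1,0): Delta=0.3237 Bond=-16.5977
(1,1): Delta=0.7777 Bond=-54.5908
(2,0): Delta=0.0000 Bond=0.0000
(2,1): Delta=0.4324 Bond=-27.4986
(2,2): Delta=0.8938 Bond=-75.3648
(3,0): Delta=0.0000 Bond=0.0000
(3,1): Delta=0.0000 Bond=0.0000
(3,2): Delta=0.5778 Bond=-45.5589
(3,3): Delta=1.0000 Bond=-99.8785
V0=24.5891

Since d<R<u, set p* = (R−d)/(u−d) = 0.6458; price each node as the discounted p*-expectation of its children.
Terminal values V(4,·): V(4,0)=0.0000, V(4,1)=0.0000, V(4,2)=0.0000, V(4,3)=30.7883, V(4,4)=117.7303
(3,0): S=41.7027. Δ = (V_up−V_dn)/(S_up−S_dn) = (0.0000−0.0000)/(51.7114−31.6941) = 0.0000. V = [p*·0.0000 + (1−p*)·0.0000]/1.07 = 0.0000. B = V − Δ·S = 0.0000.
(3,1): S=68.0413. Δ = (V_up−V_dn)/(S_up−S_dn) = (0.0000−0.0000)/(84.3712−51.7114) = 0.0000. V = [p*·0.0000 + (1−p*)·0.0000]/1.07 = 0.0000. B = V − Δ·S = 0.0000.
(3,2): S=111.0147. Δ = (V_up−V_dn)/(S_up−S_dn) = (30.7883−0.0000)/(137.6583−84.3712) = 0.5778. V = [p*·30.7883 + (1−p*)·0.0000]/1.07 = 18.5833. B = V − Δ·S = -45.5589.
(3,3): S=181.1293. Δ = (V_up−V_dn)/(S_up−S_dn) = (117.7303−30.7883)/(224.6003−137.6583) = 1.0000. V = [p*·117.7303 + (1−p*)·30.7883]/1.07 = 81.2508. B = V − Δ·S = -99.8785.
(2,0): S=54.8720. Δ = (V_up−V_dn)/(S_up−S_dn) = (0.0000−0.0000)/(68.0413−41.7027) = 0.0000. V = [p*·0.0000 + (1−p*)·0.0000]/1.07 = 0.0000. B = V − Δ·S = 0.0000.
(2,1): S=89.5280. Δ = (V_up−V_dn)/(S_up−S_dn) = (18.5833−0.0000)/(111.0147−68.0413) = 0.4324. V = [p*·18.5833 + (1−p*)·0.0000]/1.07 = 11.2165. B = V − Δ·S = -27.4986.
(2,2): S=146.0720. Δ = (V_up−V_dn)/(S_up−S_dn) = (81.2508−18.5833)/(181.1293−111.0147) = 0.8938. V = [p*·81.2508 + (1−p*)·18.5833]/1.07 = 55.1925. B = V − Δ·S = -75.3648.
(1,0): S=72.2000. Δ = (V_up−V_dn)/(S_up−S_dn) = (11.2165−0.0000)/(89.5280−54.8720) = 0.3237. V = [p*·11.2165 + (1−p*)·0.0000]/1.07 = 6.7701. B = V − Δ·S = -16.5977.
(1,1): S=117.8000. Δ = (V_up−V_dn)/(S_up−S_dn) = (55.1925−11.2165)/(146.0720−89.5280) = 0.7777. V = [p*·55.1925 + (1−p*)·11.2165]/1.07 = 37.0259. B = V − Δ·S = -54.5908.
(0,0): S=95.0000. Δ = (V_up−V_dn)/(S_up−S_dn) = (37.0259−6.7701)/(117.8000−72.2000) = 0.6635. V = [p*·37.0259 + (1−p*)·6.7701]/1.07 = 24.5891. B = V − Δ·S = -38.4438.
Root portfolio cost Δ·95+B reproduces V0=24.5891.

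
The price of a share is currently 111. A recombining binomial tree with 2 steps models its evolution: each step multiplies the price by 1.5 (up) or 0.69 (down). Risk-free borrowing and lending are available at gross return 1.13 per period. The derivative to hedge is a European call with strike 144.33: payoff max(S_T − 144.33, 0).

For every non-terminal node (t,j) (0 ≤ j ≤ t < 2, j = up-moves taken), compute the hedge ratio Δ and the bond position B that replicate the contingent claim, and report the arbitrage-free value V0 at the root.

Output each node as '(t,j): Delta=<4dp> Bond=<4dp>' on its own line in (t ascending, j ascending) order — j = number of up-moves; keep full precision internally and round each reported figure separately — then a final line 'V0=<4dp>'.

The replicating-portfolio and risk-neutral prices coincide; use p* = (1.13−0.69)/(1.5−0.69) = 0.5432 for the latter.
At expiry t=2: V(2,0)=0.0000, V(2,1)=0.0000, V(2,2)=105.4200
Node (1,0) S=76.5900: V=(p*·0.0000+(1−p*)·0.0000)/1.13=0.0000; Δ=(0.0000−0.0000)/(114.8850−52.8471)=0.0000; B=V−Δ·S=0.0000
Node (1,1) S=166.5000: V=(p*·105.4200+(1−p*)·0.0000)/1.13=50.6772; Δ=(105.4200−0.0000)/(249.7500−114.8850)=0.7817; B=V−Δ·S=-79.4710
Node (0,0) S=111.0000: V=(p*·50.6772+(1−p*)·0.0000)/1.13=24.3614; Δ=(50.6772−0.0000)/(166.5000−76.5900)=0.5636; B=V−Δ·S=-38.2030
Each (Δ,B) replicates both successor values, so the strategy is self-financing and V0 is arbitrage-free.

(0,0): Delta=0.5636 Bond=-38.2030
(1,0): Delta=0.0000 Bond=0.0000
(1,1): Delta=0.7817 Bond=-79.4710
V0=24.3614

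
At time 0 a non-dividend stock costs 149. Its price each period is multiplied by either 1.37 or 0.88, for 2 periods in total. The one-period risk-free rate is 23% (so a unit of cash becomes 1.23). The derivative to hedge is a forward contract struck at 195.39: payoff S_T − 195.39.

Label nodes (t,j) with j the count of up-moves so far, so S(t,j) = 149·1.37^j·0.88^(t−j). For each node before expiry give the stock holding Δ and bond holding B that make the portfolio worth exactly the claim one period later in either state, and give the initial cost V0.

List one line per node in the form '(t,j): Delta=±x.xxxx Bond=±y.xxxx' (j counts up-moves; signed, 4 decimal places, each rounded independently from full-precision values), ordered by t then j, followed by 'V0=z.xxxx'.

(0,0): Delta=1.0000 Bond=-129.1493
(1,0): Delta=1.0000 Bond=-158.8537
(1,1): Delta=1.0000 Bond=-158.8537
V0=19.8507

Risk-neutral probability p* = (R−d)/(u−d) = (1.23−0.88)/(1.37−0.88) = 0.7143.
At expiry t=2: V(2,0)=-80.0044, V(2,1)=-15.7556, V(2,2)=84.2681
  t=1,j=0: stock 131.1200 → up 179.6344 (V=-15.7556), down 115.3856 (V=-80.0044). Price -27.7337; hedge Δ=1.0000, bond B=-158.8537.
  t=1,j=1: stock 204.1300 → up 279.6581 (V=84.2681), down 179.6344 (V=-15.7556). Price 45.2763; hedge Δ=1.0000, bond B=-158.8537.
  t=0,j=0: stock 149.0000 → up 204.1300 (V=45.2763), down 131.1200 (V=-27.7337). Price 19.8507; hedge Δ=1.0000, bond B=-129.1493.
Self-financing check: at every node Δ·S+B equals the discounted successor values.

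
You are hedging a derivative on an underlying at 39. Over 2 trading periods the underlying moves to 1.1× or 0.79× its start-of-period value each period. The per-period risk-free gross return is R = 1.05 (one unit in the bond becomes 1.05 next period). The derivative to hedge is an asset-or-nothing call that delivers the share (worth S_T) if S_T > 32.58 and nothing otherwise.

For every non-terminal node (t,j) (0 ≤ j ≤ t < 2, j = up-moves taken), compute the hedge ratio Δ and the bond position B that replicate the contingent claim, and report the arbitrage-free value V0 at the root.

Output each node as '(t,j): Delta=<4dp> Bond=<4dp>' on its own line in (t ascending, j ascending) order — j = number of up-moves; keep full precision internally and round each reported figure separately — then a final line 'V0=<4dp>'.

(0,0): Delta=1.3093 Bond=-12.6351
(1,0): Delta=3.5484 Bond=-82.2547
(1,1): Delta=1.0000 Bond=0.0000
V0=38.4257

No-arbitrage ⇒ martingale measure with p* = (R−d)/(u−d) = 0.8387.
At expiry t=2: V(2,0)=0.0000, V(2,1)=33.8910, V(2,2)=47.1900
Node (1,0) S=30.8100: V=(p*·33.8910+(1−p*)·0.0000)/1.05=27.0712; Δ=(33.8910−0.0000)/(33.8910−24.3399)=3.5484; B=V−Δ·S=-82.2547
Node (1,1) S=42.9000: V=(p*·47.1900+(1−p*)·33.8910)/1.05=42.9000; Δ=(47.1900−33.8910)/(47.1900−33.8910)=1.0000; B=V−Δ·S=0.0000
Node (0,0) S=39.0000: V=(p*·42.9000+(1−p*)·27.0712)/1.05=38.4257; Δ=(42.9000−27.0712)/(42.9000−30.8100)=1.3093; B=V−Δ·S=-12.6351
The time-0 hedge costs 38.4257, which is the no-arbitrage price.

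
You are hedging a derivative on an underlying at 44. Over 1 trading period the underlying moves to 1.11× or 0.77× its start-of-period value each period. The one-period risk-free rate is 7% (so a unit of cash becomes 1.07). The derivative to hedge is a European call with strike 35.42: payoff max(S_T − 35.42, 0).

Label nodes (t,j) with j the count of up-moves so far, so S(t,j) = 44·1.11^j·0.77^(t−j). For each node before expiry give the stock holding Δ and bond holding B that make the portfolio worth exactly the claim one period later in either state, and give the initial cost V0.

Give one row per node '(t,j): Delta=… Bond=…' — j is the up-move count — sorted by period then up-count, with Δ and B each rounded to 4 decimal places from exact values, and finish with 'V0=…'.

No-arbitrage ⇒ martingale measure with p* = (R−d)/(u−d) = 0.8824.
Terminal payoffs: V(1,0)=0.0000, V(1,1)=13.4200
(0,0): S=44.0000. Δ = (V_up−V_dn)/(S_up−S_dn) = (13.4200−0.0000)/(48.8400−33.8800) = 0.8971. V = [p*·13.4200 + (1−p*)·0.0000]/1.07 = 11.0665. B = V − Δ·S = -28.4041.
Each (Δ,B) replicates both successor values, so the strategy is self-financing and V0 is arbitrage-free.

(0,0): Delta=0.8971 Bond=-28.4041
V0=11.0665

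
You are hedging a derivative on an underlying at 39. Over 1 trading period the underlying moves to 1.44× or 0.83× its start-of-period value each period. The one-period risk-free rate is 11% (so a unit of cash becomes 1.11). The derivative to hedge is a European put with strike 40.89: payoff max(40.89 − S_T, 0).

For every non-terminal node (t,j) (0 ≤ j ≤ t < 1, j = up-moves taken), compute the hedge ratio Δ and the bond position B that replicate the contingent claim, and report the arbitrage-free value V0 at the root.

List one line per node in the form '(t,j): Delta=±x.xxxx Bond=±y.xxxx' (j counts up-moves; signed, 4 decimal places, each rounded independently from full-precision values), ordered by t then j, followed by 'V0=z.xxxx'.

Under the risk-neutral measure, an up-move has probability p* = (R−d)/(u−d) = 0.4590 and values discount at R = 1.11.
Payoff layer (t=1): V(1,0)=8.5200, V(1,1)=0.0000
  t=0,j=0: stock 39.0000 → up 56.1600 (V=0.0000), down 32.3700 (V=8.5200). Price 4.1524; hedge Δ=-0.3581, bond B=18.1196.
Each (Δ,B) replicates both successor values, so the strategy is self-financing and V0 is arbitrage-free.

(0,0): Delta=-0.3581 Bond=18.1196
V0=4.1524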